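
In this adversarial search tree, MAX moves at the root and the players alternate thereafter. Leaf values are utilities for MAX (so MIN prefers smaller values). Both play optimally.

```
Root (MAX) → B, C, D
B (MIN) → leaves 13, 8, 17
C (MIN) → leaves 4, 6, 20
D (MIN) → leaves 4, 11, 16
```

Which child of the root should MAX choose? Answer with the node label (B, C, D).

B (MIN): min(13, 8, 17) = 8
C (MIN): min(4, 6, 20) = 4
D (MIN): min(4, 11, 16) = 4
Root (MAX): max(8, 4, 4) = 8
MAX picks the child with the highest value: B (value 8).

B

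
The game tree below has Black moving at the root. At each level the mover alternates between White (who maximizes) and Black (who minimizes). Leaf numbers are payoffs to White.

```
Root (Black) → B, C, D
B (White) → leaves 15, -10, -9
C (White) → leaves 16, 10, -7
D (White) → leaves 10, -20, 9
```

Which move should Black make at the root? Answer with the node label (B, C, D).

D

B (White): max(15, -10, -9) = 15
C (White): max(16, 10, -7) = 16
D (White): max(10, -20, 9) = 10
Root (Black): min(15, 16, 10) = 10
Black picks the child with the lowest value: D (value 10).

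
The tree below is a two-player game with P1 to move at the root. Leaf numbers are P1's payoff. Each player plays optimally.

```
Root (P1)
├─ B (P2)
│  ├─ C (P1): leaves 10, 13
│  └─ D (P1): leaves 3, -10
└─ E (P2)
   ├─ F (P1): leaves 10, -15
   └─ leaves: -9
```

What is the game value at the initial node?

3

C (P1): max(10, 13) = 13
D (P1): max(3, -10) = 3
B (P2): min(13, 3) = 3
F (P1): max(10, -15) = 10
E (P2): min(10, -9) = -9
Root (P1): max(3, -9) = 3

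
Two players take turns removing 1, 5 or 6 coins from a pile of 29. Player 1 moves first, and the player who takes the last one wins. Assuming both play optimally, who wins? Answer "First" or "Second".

First

W/L table (W = player to move can force a win):
i:   0  1  2  3  4  5  6  7  8  9 10 11 12 13 14 15 16 17 18 19 20 21 22 23 24 25 26 27 28 29
     L  W  L  W  L  W  W  W  W  W  W  L  W  L  W  L  W  W  W  W  W  W  L  W  L  W  L  W  W  W
Position 29 is W, so the first player wins.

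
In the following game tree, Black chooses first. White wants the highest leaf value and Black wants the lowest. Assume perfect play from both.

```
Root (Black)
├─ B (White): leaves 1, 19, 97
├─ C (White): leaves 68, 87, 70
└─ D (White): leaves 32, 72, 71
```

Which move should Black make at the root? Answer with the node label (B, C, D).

D

B (White): max(1, 19, 97) = 97
C (White): max(68, 87, 70) = 87
D (White): max(32, 72, 71) = 72
Root (Black): min(97, 87, 72) = 72
Black picks the child with the lowest value: D (value 72).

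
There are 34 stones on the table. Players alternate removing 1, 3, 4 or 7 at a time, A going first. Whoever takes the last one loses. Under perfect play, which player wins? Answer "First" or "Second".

First

W/L table (W = player to move can force a win):
i:   0  1  2  3  4  5  6  7  8  9 10 11 12 13 14 15 16 17 18 19 20 21 22 23 24 25 26 27 28 29 30 31 32 33 34
     W  L  W  L  W  W  W  W  W  L  W  L  W  W  W  W  W  L  W  L  W  W  W  W  W  L  W  L  W  W  W  W  W  L  W
Position 34 is W, so the first player wins.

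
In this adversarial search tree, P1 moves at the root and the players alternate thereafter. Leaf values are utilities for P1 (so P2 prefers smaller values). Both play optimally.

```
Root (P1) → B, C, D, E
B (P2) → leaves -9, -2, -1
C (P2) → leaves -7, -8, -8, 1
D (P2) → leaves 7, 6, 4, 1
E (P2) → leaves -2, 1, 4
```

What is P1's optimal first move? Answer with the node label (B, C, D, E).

B (P2): min(-9, -2, -1) = -9
C (P2): min(-7, -8, -8, 1) = -8
D (P2): min(7, 6, 4, 1) = 1
E (P2): min(-2, 1, 4) = -2
Root (P1): max(-9, -8, 1, -2) = 1
P1 picks the child with the highest value: D (value 1).

D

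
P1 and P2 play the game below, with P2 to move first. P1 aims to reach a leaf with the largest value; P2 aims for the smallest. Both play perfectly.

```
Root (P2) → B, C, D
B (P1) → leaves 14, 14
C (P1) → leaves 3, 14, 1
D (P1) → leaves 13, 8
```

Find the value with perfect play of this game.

B (P1): max(14, 14) = 14
C (P1): max(3, 14, 1) = 14
D (P1): max(13, 8) = 13
Root (P2): min(14, 14, 13) = 13

13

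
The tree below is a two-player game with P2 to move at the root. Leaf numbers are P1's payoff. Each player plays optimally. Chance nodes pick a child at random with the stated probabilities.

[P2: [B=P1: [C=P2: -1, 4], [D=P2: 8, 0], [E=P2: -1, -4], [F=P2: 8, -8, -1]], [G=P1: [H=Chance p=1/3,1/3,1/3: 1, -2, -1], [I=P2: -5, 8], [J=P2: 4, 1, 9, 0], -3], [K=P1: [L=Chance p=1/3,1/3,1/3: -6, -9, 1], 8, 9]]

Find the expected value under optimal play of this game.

C (P2): min(-1, 4) = -1
D (P2): min(8, 0) = 0
E (P2): min(-1, -4) = -4
F (P2): min(8, -8, -1) = -8
B (P1): max(-1, 0, -4, -8) = 0
H (Chance): 1/3·1 + 1/3·-2 + 1/3·-1 = -0.67
I (P2): min(-5, 8) = -5
J (P2): min(4, 1, 9, 0) = 0
G (P1): max(-0.67, -5, 0, -3) = 0
L (Chance): 1/3·-6 + 1/3·-9 + 1/3·1 = -4.67
K (P1): max(-4.67, 8, 9) = 9
Root (P2): min(0, 0, 9) = 0

0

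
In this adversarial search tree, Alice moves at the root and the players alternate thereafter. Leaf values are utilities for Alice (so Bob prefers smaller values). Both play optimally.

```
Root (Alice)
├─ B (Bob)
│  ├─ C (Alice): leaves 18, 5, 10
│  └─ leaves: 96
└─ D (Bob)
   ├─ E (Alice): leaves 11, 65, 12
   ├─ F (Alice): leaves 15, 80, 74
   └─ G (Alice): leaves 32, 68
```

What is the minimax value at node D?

E: max(11, 65, 12) = 65
F: max(15, 80, 74) = 80
G: max(32, 68) = 68
D: min(65, 80, 68) = 65

65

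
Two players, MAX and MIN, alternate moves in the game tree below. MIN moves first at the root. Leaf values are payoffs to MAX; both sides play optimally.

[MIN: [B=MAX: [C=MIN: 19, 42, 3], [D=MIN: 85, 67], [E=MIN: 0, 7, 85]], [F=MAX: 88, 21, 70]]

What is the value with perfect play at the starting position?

C (MIN): min(19, 42, 3) = 3
D (MIN): min(85, 67) = 67
E (MIN): min(0, 7, 85) = 0
B (MAX): max(3, 67, 0) = 67
F (MAX): max(88, 21, 70) = 88
Root (MIN): min(67, 88) = 67

67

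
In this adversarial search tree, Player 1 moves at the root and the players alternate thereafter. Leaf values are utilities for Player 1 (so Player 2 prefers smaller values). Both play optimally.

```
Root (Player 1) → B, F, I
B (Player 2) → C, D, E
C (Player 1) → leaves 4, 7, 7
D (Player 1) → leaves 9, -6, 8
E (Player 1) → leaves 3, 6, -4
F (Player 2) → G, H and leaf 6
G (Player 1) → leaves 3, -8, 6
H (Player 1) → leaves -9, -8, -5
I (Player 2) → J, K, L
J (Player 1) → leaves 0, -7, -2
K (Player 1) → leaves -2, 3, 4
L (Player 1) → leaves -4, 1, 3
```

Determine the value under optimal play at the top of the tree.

6

C (Player 1): max(4, 7, 7) = 7
D (Player 1): max(9, -6, 8) = 9
E (Player 1): max(3, 6, -4) = 6
B (Player 2): min(7, 9, 6) = 6
G (Player 1): max(3, -8, 6) = 6
H (Player 1): max(-9, -8, -5) = -5
F (Player 2): min(6, -5, 6) = -5
J (Player 1): max(0, -7, -2) = 0
K (Player 1): max(-2, 3, 4) = 4
L (Player 1): max(-4, 1, 3) = 3
I (Player 2): min(0, 4, 3) = 0
Root (Player 1): max(6, -5, 0) = 6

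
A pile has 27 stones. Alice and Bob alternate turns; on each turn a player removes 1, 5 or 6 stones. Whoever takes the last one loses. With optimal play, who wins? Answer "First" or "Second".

Second

Positions where the player to move wins (W) vs loses (L):
i:   0  1  2  3  4  5  6  7  8  9 10 11 12 13 14 15 16 17 18 19 20 21 22 23 24 25 26 27
     W  L  W  L  W  L  W  W  W  W  W  W  L  W  L  W  L  W  W  W  W  W  W  L  W  L  W  L
Position 27 is L, so the second player wins.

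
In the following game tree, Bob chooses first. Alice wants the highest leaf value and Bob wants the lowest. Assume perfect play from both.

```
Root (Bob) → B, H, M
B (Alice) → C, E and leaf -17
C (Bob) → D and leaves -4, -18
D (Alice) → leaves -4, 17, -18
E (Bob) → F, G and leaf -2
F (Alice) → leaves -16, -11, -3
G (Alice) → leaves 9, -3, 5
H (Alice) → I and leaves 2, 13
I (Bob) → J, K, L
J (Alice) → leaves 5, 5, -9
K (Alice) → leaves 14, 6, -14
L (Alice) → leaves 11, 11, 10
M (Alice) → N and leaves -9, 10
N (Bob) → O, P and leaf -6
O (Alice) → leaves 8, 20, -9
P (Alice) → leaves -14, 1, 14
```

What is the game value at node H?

13

J: max(5, 5, -9) = 5
K: max(14, 6, -14) = 14
L: max(11, 11, 10) = 11
I: min(5, 14, 11) = 5
H: max(5, 2, 13) = 13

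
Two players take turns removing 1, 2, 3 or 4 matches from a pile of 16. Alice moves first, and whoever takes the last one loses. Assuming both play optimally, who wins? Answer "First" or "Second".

Compute winning (W) and losing (L) positions by backward induction:
i:   0  1  2  3  4  5  6  7  8  9 10 11 12 13 14 15 16
     W  L  W  W  W  W  L  W  W  W  W  L  W  W  W  W  L
Position 16 is L, so the second player wins.

Second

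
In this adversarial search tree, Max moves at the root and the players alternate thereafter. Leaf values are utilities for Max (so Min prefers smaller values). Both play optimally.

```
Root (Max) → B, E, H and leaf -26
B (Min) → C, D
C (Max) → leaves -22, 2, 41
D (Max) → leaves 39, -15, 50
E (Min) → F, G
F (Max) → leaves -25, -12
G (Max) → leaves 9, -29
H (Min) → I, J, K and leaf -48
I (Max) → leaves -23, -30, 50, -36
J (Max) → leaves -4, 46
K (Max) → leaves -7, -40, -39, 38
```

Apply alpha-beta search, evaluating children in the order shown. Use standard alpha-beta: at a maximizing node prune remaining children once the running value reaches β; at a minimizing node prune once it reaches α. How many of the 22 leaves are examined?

C [α=-∞,β=+∞]: v=41
D [α=-∞,β=41]: v=50
B [α=-∞,β=+∞]: v=41
F [α=41,β=+∞]: v=-12
E [α=41,β=+∞]: v=-12 after child 1 ≤ α → α-cutoff, skip 1
I [α=41,β=+∞]: v=50
J [α=41,β=50]: v=46
K [α=41,β=46]: v=38
H [α=41,β=+∞]: v=38 after child 3 ≤ α → α-cutoff, skip 1
Root [α=-∞,β=+∞]: v=41
Leaves evaluated: 19 of 22.

19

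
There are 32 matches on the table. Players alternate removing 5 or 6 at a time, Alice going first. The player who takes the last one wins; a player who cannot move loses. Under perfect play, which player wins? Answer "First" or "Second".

First

i:   0  1  2  3  4  5  6  7  8  9 10 11 12 13 14 15 16 17 18 19 20 21 22 23 24 25 26 27 28 29 30 31 32
     L  L  L  L  L  W  W  W  W  W  W  L  L  L  L  L  W  W  W  W  W  W  L  L  L  L  L  W  W  W  W  W  W
Position 32 is W, so the first player wins.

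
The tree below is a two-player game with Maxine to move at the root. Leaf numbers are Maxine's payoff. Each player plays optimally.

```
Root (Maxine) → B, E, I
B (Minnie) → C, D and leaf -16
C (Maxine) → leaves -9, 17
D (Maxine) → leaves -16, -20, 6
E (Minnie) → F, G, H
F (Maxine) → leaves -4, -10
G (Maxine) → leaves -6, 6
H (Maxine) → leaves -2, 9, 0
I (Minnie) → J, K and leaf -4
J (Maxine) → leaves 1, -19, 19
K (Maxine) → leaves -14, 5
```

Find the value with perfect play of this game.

C (Maxine): max(-9, 17) = 17
D (Maxine): max(-16, -20, 6) = 6
B (Minnie): min(17, 6, -16) = -16
F (Maxine): max(-4, -10) = -4
G (Maxine): max(-6, 6) = 6
H (Maxine): max(-2, 9, 0) = 9
E (Minnie): min(-4, 6, 9) = -4
J (Maxine): max(1, -19, 19) = 19
K (Maxine): max(-14, 5) = 5
I (Minnie): min(19, 5, -4) = -4
Root (Maxine): max(-16, -4, -4) = -4

-4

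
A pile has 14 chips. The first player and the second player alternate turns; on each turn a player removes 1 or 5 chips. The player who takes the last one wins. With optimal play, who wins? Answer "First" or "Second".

Second

Positions where the player to move wins (W) vs loses (L):
i:   0  1  2  3  4  5  6  7  8  9 10 11 12 13 14
     L  W  L  W  L  W  L  W  L  W  L  W  L  W  L
Position 14 is L, so the second player wins.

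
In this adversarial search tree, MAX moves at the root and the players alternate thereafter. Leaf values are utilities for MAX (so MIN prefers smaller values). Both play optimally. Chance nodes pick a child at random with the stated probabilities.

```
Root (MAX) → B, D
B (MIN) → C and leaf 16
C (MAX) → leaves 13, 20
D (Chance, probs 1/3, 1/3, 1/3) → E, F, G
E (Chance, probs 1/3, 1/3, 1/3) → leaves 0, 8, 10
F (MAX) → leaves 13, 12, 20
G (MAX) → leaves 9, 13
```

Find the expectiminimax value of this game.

16

C (MAX): max(13, 20) = 20
B (MIN): min(20, 16) = 16
E (Chance): 1/3·0 + 1/3·8 + 1/3·10 = 6
F (MAX): max(13, 12, 20) = 20
G (MAX): max(9, 13) = 13
D (Chance): 1/3·6 + 1/3·20 + 1/3·13 = 13
Root (MAX): max(16, 13) = 16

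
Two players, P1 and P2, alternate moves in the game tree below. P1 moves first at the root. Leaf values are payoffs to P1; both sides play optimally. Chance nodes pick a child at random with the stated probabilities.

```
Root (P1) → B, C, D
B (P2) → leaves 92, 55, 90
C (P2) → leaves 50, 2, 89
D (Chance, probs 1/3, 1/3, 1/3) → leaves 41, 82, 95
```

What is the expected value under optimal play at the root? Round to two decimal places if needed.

B (P2): min(92, 55, 90) = 55
C (P2): min(50, 2, 89) = 2
D (Chance): 1/3·41 + 1/3·82 + 1/3·95 = 72.67
Root (P1): max(55, 2, 72.67) = 72.67

72.67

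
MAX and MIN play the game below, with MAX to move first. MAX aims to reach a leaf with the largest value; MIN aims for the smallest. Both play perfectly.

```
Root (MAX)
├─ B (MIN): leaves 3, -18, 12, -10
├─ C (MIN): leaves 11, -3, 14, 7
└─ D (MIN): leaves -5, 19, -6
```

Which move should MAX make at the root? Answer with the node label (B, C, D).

C

B (MIN): min(3, -18, 12, -10) = -18
C (MIN): min(11, -3, 14, 7) = -3
D (MIN): min(-5, 19, -6) = -6
Root (MAX): max(-18, -3, -6) = -3
MAX picks the child with the highest value: C (value -3).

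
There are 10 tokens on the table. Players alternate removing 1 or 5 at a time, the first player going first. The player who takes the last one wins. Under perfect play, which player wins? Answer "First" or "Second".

Second

i:   0  1  2  3  4  5  6  7  8  9 10
     L  W  L  W  L  W  L  W  L  W  L
Position 10 is L, so the second player wins.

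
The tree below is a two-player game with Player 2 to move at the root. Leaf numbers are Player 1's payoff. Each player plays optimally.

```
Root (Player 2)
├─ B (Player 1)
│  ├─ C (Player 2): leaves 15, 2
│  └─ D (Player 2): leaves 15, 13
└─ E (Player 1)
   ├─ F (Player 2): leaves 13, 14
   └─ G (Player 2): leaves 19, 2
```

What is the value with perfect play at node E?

13

F: min(13, 14) = 13
G: min(19, 2) = 2
E: max(13, 2) = 13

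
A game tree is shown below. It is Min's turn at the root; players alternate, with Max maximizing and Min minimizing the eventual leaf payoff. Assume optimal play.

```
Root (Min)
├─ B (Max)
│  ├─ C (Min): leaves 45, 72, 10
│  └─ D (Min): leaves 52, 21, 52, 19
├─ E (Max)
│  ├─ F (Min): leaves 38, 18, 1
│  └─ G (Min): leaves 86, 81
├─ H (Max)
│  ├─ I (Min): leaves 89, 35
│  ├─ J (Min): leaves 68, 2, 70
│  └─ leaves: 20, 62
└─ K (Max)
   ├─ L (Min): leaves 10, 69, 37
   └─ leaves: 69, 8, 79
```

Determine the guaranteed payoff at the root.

19

C (Min): min(45, 72, 10) = 10
D (Min): min(52, 21, 52, 19) = 19
B (Max): max(10, 19) = 19
F (Min): min(38, 18, 1) = 1
G (Min): min(86, 81) = 81
E (Max): max(1, 81) = 81
I (Min): min(89, 35) = 35
J (Min): min(68, 2, 70) = 2
H (Max): max(35, 2, 20, 62) = 62
L (Min): min(10, 69, 37) = 10
K (Max): max(10, 69, 8, 79) = 79
Root (Min): min(19, 81, 62, 79) = 19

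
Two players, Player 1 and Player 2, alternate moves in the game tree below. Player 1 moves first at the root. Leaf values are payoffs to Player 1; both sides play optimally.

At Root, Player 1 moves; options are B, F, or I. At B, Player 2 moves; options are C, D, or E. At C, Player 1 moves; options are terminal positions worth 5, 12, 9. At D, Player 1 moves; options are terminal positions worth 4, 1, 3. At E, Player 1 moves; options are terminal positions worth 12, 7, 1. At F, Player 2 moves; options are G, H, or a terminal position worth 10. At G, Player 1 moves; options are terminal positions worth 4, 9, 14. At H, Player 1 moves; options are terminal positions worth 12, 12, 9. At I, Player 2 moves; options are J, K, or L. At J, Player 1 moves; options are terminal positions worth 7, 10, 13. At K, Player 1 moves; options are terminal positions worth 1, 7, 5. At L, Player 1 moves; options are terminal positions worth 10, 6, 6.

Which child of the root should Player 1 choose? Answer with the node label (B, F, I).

C (Player 1): max(5, 12, 9) = 12
D (Player 1): max(4, 1, 3) = 4
E (Player 1): max(12, 7, 1) = 12
B (Player 2): min(12, 4, 12) = 4
G (Player 1): max(4, 9, 14) = 14
H (Player 1): max(12, 12, 9) = 12
F (Player 2): min(14, 12, 10) = 10
J (Player 1): max(7, 10, 13) = 13
K (Player 1): max(1, 7, 5) = 7
L (Player 1): max(10, 6, 6) = 10
I (Player 2): min(13, 7, 10) = 7
Root (Player 1): max(4, 10, 7) = 10
Player 1 picks the child with the highest value: F (value 10).

F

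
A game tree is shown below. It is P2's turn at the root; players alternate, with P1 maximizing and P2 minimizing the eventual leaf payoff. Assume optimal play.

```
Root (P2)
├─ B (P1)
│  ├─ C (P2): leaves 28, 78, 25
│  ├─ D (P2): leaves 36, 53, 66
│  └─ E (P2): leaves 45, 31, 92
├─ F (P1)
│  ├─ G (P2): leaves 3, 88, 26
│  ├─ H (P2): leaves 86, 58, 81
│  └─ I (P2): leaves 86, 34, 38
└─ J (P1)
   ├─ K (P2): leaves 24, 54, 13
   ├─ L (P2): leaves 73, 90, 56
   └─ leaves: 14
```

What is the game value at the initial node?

36

C (P2): min(28, 78, 25) = 25
D (P2): min(36, 53, 66) = 36
E (P2): min(45, 31, 92) = 31
B (P1): max(25, 36, 31) = 36
G (P2): min(3, 88, 26) = 3
H (P2): min(86, 58, 81) = 58
I (P2): min(86, 34, 38) = 34
F (P1): max(3, 58, 34) = 58
K (P2): min(24, 54, 13) = 13
L (P2): min(73, 90, 56) = 56
J (P1): max(13, 56, 14) = 56
Root (P2): min(36, 58, 56) = 36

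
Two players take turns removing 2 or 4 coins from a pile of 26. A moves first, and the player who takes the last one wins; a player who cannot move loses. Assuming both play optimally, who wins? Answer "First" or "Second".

First

Positions where the player to move wins (W) vs loses (L):
i:   0  1  2  3  4  5  6  7  8  9 10 11 12 13 14 15 16 17 18 19 20 21 22 23 24 25 26
     L  L  W  W  W  W  L  L  W  W  W  W  L  L  W  W  W  W  L  L  W  W  W  W  L  L  W
Position 26 is W, so the first player wins.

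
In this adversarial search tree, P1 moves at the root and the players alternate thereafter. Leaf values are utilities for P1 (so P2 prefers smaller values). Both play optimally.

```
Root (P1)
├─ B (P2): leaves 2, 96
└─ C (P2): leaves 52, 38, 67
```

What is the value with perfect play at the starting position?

B (P2): min(2, 96) = 2
C (P2): min(52, 38, 67) = 38
Root (P1): max(2, 38) = 38

38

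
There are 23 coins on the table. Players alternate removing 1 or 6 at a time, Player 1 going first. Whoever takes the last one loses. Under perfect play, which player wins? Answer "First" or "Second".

Compute winning (W) and losing (L) positions by backward induction:
i:   0  1  2  3  4  5  6  7  8  9 10 11 12 13 14 15 16 17 18 19 20 21 22 23
     W  L  W  L  W  L  W  W  L  W  L  W  L  W  W  L  W  L  W  L  W  W  L  W
Position 23 is W, so the first player wins.

First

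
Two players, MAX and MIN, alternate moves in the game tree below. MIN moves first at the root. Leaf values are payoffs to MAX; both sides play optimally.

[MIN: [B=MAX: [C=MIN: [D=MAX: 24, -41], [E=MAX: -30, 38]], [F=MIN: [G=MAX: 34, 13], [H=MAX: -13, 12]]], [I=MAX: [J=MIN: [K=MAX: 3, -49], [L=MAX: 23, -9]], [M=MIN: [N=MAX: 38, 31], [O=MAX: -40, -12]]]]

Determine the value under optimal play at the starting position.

3

D (MAX): max(24, -41) = 24
E (MAX): max(-30, 38) = 38
C (MIN): min(24, 38) = 24
G (MAX): max(34, 13) = 34
H (MAX): max(-13, 12) = 12
F (MIN): min(34, 12) = 12
B (MAX): max(24, 12) = 24
K (MAX): max(3, -49) = 3
L (MAX): max(23, -9) = 23
J (MIN): min(3, 23) = 3
N (MAX): max(38, 31) = 38
O (MAX): max(-40, -12) = -12
M (MIN): min(38, -12) = -12
I (MAX): max(3, -12) = 3
Root (MIN): min(24, 3) = 3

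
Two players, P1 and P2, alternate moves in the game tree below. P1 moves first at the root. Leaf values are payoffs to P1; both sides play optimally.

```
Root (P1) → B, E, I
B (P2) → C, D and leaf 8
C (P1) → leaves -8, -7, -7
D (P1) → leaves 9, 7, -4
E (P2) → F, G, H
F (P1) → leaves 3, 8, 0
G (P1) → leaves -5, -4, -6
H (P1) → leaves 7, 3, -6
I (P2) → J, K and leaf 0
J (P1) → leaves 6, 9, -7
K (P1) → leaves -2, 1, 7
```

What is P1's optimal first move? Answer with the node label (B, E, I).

I

C (P1): max(-8, -7, -7) = -7
D (P1): max(9, 7, -4) = 9
B (P2): min(-7, 9, 8) = -7
F (P1): max(3, 8, 0) = 8
G (P1): max(-5, -4, -6) = -4
H (P1): max(7, 3, -6) = 7
E (P2): min(8, -4, 7) = -4
J (P1): max(6, 9, -7) = 9
K (P1): max(-2, 1, 7) = 7
I (P2): min(9, 7, 0) = 0
Root (P1): max(-7, -4, 0) = 0
P1 picks the child with the highest value: I (value 0).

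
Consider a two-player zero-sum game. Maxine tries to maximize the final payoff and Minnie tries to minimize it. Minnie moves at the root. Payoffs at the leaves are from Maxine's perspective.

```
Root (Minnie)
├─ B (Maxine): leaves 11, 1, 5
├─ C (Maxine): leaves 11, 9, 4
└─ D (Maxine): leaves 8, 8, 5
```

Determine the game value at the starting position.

8

B (Maxine): max(11, 1, 5) = 11
C (Maxine): max(11, 9, 4) = 11
D (Maxine): max(8, 8, 5) = 8
Root (Minnie): min(11, 11, 8) = 8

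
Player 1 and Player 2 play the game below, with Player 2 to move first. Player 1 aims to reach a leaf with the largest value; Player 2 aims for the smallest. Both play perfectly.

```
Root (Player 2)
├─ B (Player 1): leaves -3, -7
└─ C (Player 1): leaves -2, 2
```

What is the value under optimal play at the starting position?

B (Player 1): max(-3, -7) = -3
C (Player 1): max(-2, 2) = 2
Root (Player 2): min(-3, 2) = -3

-3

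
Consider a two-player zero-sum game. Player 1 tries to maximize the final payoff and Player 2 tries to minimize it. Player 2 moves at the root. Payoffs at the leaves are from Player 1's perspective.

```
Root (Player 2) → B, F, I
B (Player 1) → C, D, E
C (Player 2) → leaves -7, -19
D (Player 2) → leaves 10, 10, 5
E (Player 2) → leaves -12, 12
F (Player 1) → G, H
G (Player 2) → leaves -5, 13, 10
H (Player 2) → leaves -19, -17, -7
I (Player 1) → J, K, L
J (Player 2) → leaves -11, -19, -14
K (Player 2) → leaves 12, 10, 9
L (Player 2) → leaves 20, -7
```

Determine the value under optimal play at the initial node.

C (Player 2): min(-7, -19) = -19
D (Player 2): min(10, 10, 5) = 5
E (Player 2): min(-12, 12) = -12
B (Player 1): max(-19, 5, -12) = 5
G (Player 2): min(-5, 13, 10) = -5
H (Player 2): min(-19, -17, -7) = -19
F (Player 1): max(-5, -19) = -5
J (Player 2): min(-11, -19, -14) = -19
K (Player 2): min(12, 10, 9) = 9
L (Player 2): min(20, -7) = -7
I (Player 1): max(-19, 9, -7) = 9
Root (Player 2): min(5, -5, 9) = -5

-5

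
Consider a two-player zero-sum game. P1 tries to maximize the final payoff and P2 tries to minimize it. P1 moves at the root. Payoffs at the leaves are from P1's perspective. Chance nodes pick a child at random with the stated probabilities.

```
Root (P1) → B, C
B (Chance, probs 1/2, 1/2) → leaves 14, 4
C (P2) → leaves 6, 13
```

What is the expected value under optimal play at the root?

9

B (Chance): 1/2·14 + 1/2·4 = 9
C (P2): min(6, 13) = 6
Root (P1): max(9, 6) = 9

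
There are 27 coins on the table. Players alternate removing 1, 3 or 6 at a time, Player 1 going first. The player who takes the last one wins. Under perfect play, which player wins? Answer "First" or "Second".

Second

Compute winning (W) and losing (L) positions by backward induction:
i:   0  1  2  3  4  5  6  7  8  9 10 11 12 13 14 15 16 17 18 19 20 21 22 23 24 25 26 27
     L  W  L  W  L  W  W  W  W  L  W  L  W  L  W  W  W  W  L  W  L  W  L  W  W  W  W  L
Position 27 is L, so the second player wins.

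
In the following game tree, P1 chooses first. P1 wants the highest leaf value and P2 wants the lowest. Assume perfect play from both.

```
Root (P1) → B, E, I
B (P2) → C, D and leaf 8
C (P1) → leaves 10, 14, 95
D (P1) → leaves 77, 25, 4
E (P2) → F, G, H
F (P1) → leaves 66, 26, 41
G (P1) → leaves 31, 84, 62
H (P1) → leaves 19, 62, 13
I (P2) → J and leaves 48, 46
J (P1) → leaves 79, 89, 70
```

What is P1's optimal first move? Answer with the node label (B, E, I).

C (P1): max(10, 14, 95) = 95
D (P1): max(77, 25, 4) = 77
B (P2): min(95, 77, 8) = 8
F (P1): max(66, 26, 41) = 66
G (P1): max(31, 84, 62) = 84
H (P1): max(19, 62, 13) = 62
E (P2): min(66, 84, 62) = 62
J (P1): max(79, 89, 70) = 89
I (P2): min(89, 48, 46) = 46
Root (P1): max(8, 62, 46) = 62
P1 picks the child with the highest value: E (value 62).

E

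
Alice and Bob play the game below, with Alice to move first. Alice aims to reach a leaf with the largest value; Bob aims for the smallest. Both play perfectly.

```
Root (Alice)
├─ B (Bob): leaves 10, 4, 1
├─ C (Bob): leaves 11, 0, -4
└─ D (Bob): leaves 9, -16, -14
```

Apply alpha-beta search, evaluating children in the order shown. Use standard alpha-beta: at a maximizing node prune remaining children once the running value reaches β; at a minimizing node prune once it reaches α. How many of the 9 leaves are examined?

B [α=-∞,β=+∞]: v=1
C [α=1,β=+∞]: v=0 after child 2 ≤ α → α-cutoff, skip 1
D [α=1,β=+∞]: v=-16 after child 2 ≤ α → α-cutoff, skip 1
Root [α=-∞,β=+∞]: v=1
Leaves evaluated: 7 of 9.

7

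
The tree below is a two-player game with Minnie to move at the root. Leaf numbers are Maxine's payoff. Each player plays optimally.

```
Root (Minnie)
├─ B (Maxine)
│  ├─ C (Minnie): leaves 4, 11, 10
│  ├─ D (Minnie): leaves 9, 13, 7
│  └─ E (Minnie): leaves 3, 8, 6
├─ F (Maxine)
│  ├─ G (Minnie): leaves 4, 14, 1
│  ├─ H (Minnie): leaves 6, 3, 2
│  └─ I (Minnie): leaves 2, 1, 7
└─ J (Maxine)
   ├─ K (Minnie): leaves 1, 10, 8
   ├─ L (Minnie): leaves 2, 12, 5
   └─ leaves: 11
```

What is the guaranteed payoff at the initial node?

2

C (Minnie): min(4, 11, 10) = 4
D (Minnie): min(9, 13, 7) = 7
E (Minnie): min(3, 8, 6) = 3
B (Maxine): max(4, 7, 3) = 7
G (Minnie): min(4, 14, 1) = 1
H (Minnie): min(6, 3, 2) = 2
I (Minnie): min(2, 1, 7) = 1
F (Maxine): max(1, 2, 1) = 2
K (Minnie): min(1, 10, 8) = 1
L (Minnie): min(2, 12, 5) = 2
J (Maxine): max(1, 2, 11) = 11
Root (Minnie): min(7, 2, 11) = 2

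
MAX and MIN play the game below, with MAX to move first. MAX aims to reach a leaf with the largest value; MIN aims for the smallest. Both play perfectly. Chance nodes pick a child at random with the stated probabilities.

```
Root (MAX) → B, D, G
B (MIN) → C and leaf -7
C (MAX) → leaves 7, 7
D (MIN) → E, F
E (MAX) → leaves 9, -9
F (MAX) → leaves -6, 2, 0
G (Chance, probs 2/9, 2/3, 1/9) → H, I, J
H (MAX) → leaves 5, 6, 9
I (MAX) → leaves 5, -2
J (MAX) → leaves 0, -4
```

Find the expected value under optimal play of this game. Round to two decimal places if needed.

C (MAX): max(7, 7) = 7
B (MIN): min(7, -7) = -7
E (MAX): max(9, -9) = 9
F (MAX): max(-6, 2, 0) = 2
D (MIN): min(9, 2) = 2
H (MAX): max(5, 6, 9) = 9
I (MAX): max(5, -2) = 5
J (MAX): max(0, -4) = 0
G (Chance): 2/9·9 + 2/3·5 + 1/9·0 = 5.33
Root (MAX): max(-7, 2, 5.33) = 5.33

5.33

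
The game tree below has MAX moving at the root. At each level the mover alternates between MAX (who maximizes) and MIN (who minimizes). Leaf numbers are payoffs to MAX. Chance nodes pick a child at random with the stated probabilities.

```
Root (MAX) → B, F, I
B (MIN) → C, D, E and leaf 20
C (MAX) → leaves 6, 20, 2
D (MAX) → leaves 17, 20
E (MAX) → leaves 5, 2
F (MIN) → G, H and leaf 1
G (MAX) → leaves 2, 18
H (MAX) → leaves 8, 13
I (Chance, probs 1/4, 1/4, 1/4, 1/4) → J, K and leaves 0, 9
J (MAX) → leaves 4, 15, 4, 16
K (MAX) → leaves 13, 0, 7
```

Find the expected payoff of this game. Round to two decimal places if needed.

C (MAX): max(6, 20, 2) = 20
D (MAX): max(17, 20) = 20
E (MAX): max(5, 2) = 5
B (MIN): min(20, 20, 5, 20) = 5
G (MAX): max(2, 18) = 18
H (MAX): max(8, 13) = 13
F (MIN): min(18, 13, 1) = 1
J (MAX): max(4, 15, 4, 16) = 16
K (MAX): max(13, 0, 7) = 13
I (Chance): 1/4·16 + 1/4·13 + 1/4·0 + 1/4·9 = 9.5
Root (MAX): max(5, 1, 9.5) = 9.5

9.5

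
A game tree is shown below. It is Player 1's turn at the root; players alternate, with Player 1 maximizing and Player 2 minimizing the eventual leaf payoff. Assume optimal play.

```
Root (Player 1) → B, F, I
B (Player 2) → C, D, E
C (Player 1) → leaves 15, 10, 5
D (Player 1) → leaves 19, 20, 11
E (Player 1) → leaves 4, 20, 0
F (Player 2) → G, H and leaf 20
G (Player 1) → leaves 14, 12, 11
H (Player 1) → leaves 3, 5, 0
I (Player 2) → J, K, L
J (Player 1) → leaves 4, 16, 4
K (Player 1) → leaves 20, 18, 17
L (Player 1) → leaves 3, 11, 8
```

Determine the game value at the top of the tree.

C (Player 1): max(15, 10, 5) = 15
D (Player 1): max(19, 20, 11) = 20
E (Player 1): max(4, 20, 0) = 20
B (Player 2): min(15, 20, 20) = 15
G (Player 1): max(14, 12, 11) = 14
H (Player 1): max(3, 5, 0) = 5
F (Player 2): min(14, 5, 20) = 5
J (Player 1): max(4, 16, 4) = 16
K (Player 1): max(20, 18, 17) = 20
L (Player 1): max(3, 11, 8) = 11
I (Player 2): min(16, 20, 11) = 11
Root (Player 1): max(15, 5, 11) = 15

15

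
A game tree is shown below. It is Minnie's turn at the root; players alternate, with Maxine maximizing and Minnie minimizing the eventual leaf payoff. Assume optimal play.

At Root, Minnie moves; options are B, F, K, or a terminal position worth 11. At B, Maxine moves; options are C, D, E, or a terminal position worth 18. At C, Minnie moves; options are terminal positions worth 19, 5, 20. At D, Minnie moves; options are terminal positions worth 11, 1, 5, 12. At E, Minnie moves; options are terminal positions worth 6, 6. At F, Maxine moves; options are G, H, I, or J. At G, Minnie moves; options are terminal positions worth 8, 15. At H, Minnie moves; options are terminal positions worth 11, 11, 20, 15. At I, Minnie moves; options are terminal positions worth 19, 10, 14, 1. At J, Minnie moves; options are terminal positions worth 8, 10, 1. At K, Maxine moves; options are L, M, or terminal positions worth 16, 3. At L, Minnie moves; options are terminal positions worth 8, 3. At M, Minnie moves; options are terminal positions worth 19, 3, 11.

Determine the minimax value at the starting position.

11

C (Minnie): min(19, 5, 20) = 5
D (Minnie): min(11, 1, 5, 12) = 1
E (Minnie): min(6, 6) = 6
B (Maxine): max(5, 1, 6, 18) = 18
G (Minnie): min(8, 15) = 8
H (Minnie): min(11, 11, 20, 15) = 11
I (Minnie): min(19, 10, 14, 1) = 1
J (Minnie): min(8, 10, 1) = 1
F (Maxine): max(8, 11, 1, 1) = 11
L (Minnie): min(8, 3) = 3
M (Minnie): min(19, 3, 11) = 3
K (Maxine): max(3, 3, 16, 3) = 16
Root (Minnie): min(18, 11, 16, 11) = 11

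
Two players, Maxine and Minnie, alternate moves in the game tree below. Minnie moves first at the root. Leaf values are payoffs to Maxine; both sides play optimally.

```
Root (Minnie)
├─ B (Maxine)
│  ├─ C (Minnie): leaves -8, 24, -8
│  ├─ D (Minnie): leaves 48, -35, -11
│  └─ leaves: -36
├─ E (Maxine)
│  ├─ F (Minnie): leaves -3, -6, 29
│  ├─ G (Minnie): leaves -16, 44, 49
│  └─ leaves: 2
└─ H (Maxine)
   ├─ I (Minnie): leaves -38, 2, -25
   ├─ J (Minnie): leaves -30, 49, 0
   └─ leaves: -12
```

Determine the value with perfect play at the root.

-12

C (Minnie): min(-8, 24, -8) = -8
D (Minnie): min(48, -35, -11) = -35
B (Maxine): max(-8, -35, -36) = -8
F (Minnie): min(-3, -6, 29) = -6
G (Minnie): min(-16, 44, 49) = -16
E (Maxine): max(-6, -16, 2) = 2
I (Minnie): min(-38, 2, -25) = -38
J (Minnie): min(-30, 49, 0) = -30
H (Maxine): max(-38, -30, -12) = -12
Root (Minnie): min(-8, 2, -12) = -12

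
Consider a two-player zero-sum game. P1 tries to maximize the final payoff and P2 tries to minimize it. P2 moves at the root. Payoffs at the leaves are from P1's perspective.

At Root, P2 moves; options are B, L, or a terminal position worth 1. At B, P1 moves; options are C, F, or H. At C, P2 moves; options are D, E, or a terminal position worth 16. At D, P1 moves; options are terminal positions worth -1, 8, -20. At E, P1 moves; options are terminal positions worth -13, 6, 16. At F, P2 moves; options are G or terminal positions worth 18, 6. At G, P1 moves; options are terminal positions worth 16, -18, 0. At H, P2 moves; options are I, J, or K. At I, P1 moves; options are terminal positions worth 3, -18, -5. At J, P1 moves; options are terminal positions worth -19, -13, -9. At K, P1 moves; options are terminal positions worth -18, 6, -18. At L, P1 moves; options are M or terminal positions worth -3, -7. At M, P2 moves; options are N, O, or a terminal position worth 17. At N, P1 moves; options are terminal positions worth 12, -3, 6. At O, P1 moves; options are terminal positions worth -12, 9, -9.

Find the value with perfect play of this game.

D (P1): max(-1, 8, -20) = 8
E (P1): max(-13, 6, 16) = 16
C (P2): min(8, 16, 16) = 8
G (P1): max(16, -18, 0) = 16
F (P2): min(16, 18, 6) = 6
I (P1): max(3, -18, -5) = 3
J (P1): max(-19, -13, -9) = -9
K (P1): max(-18, 6, -18) = 6
H (P2): min(3, -9, 6) = -9
B (P1): max(8, 6, -9) = 8
N (P1): max(12, -3, 6) = 12
O (P1): max(-12, 9, -9) = 9
M (P2): min(12, 9, 17) = 9
L (P1): max(9, -3, -7) = 9
Root (P2): min(8, 9, 1) = 1

1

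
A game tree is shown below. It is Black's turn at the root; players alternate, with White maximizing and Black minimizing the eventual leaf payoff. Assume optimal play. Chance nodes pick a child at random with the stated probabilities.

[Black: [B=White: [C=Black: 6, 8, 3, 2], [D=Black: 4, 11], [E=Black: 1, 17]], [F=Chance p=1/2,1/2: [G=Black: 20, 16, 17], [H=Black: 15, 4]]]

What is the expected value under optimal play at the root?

C (Black): min(6, 8, 3, 2) = 2
D (Black): min(4, 11) = 4
E (Black): min(1, 17) = 1
B (White): max(2, 4, 1) = 4
G (Black): min(20, 16, 17) = 16
H (Black): min(15, 4) = 4
F (Chance): 1/2·16 + 1/2·4 = 10
Root (Black): min(4, 10) = 4

4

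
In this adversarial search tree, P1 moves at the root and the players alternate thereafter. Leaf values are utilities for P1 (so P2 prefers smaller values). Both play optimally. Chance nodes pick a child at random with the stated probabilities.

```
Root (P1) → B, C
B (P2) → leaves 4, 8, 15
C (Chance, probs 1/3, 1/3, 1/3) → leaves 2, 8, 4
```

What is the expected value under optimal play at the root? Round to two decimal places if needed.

B (P2): min(4, 8, 15) = 4
C (Chance): 1/3·2 + 1/3·8 + 1/3·4 = 4.67
Root (P1): max(4, 4.67) = 4.67

4.67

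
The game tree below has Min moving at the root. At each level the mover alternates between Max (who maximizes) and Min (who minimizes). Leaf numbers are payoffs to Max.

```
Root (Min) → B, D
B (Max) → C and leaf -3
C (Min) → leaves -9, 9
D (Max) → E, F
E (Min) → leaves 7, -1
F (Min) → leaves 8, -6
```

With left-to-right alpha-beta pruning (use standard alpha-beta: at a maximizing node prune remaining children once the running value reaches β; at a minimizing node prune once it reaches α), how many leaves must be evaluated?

5

C [α=-∞,β=+∞]: v=-9
B [α=-∞,β=+∞]: v=-3
E [α=-∞,β=-3]: v=-1
D [α=-∞,β=-3]: v=-1 after child 1 ≥ β → β-cutoff, skip 1
Root [α=-∞,β=+∞]: v=-3
Leaves evaluated: 5 of 7.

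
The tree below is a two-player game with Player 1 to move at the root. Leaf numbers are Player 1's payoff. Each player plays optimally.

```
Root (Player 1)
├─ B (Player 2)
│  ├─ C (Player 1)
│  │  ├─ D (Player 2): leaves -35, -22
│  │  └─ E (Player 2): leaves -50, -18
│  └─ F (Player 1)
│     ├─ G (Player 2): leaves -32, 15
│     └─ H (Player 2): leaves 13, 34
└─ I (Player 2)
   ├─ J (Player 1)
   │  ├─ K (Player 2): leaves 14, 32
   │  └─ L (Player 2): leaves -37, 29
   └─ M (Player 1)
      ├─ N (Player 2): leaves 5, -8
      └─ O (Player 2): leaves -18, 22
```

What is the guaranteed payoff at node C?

-35

D: min(-35, -22) = -35
E: min(-50, -18) = -50
C: max(-35, -50) = -35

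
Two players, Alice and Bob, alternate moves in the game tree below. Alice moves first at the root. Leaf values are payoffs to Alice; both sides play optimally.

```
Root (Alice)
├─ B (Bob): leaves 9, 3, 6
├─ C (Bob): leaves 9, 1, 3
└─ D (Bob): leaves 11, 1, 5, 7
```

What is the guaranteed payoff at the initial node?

3

B (Bob): min(9, 3, 6) = 3
C (Bob): min(9, 1, 3) = 1
D (Bob): min(11, 1, 5, 7) = 1
Root (Alice): max(3, 1, 1) = 3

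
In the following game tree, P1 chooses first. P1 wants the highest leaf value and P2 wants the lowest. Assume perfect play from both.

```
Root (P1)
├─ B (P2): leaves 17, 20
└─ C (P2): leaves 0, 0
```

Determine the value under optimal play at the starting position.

17

B (P2): min(17, 20) = 17
C (P2): min(0, 0) = 0
Root (P1): max(17, 0) = 17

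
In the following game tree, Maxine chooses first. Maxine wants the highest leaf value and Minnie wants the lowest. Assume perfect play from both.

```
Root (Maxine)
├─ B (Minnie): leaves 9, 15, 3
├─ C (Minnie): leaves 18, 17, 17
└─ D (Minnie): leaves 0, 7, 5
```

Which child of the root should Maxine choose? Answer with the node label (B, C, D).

B (Minnie): min(9, 15, 3) = 3
C (Minnie): min(18, 17, 17) = 17
D (Minnie): min(0, 7, 5) = 0
Root (Maxine): max(3, 17, 0) = 17
Maxine picks the child with the highest value: C (value 17).

C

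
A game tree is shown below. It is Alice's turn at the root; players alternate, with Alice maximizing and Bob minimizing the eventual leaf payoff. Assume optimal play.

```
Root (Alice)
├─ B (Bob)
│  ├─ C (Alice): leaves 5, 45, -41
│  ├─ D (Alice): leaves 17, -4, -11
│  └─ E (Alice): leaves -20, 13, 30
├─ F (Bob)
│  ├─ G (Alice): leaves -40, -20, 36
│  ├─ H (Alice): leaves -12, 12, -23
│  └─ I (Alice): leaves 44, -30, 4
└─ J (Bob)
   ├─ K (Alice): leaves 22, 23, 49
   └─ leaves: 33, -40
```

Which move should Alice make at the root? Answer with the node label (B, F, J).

C (Alice): max(5, 45, -41) = 45
D (Alice): max(17, -4, -11) = 17
E (Alice): max(-20, 13, 30) = 30
B (Bob): min(45, 17, 30) = 17
G (Alice): max(-40, -20, 36) = 36
H (Alice): max(-12, 12, -23) = 12
I (Alice): max(44, -30, 4) = 44
F (Bob): min(36, 12, 44) = 12
K (Alice): max(22, 23, 49) = 49
J (Bob): min(49, 33, -40) = -40
Root (Alice): max(17, 12, -40) = 17
Alice picks the child with the highest value: B (value 17).

B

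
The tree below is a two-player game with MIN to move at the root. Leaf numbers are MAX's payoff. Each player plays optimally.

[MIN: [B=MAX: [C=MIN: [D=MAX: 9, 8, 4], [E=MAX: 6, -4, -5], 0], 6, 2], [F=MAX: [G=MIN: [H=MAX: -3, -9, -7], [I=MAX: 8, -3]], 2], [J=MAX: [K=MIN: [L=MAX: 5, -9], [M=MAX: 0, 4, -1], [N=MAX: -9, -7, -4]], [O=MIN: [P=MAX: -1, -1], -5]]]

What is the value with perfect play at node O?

-5

P: max(-1, -1) = -1
O: min(-1, -5) = -5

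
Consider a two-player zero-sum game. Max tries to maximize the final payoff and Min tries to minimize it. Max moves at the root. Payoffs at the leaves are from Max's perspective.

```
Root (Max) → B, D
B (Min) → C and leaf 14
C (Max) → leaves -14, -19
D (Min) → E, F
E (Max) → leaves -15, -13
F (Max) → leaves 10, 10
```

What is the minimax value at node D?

E: max(-15, -13) = -13
F: max(10, 10) = 10
D: min(-13, 10) = -13

-13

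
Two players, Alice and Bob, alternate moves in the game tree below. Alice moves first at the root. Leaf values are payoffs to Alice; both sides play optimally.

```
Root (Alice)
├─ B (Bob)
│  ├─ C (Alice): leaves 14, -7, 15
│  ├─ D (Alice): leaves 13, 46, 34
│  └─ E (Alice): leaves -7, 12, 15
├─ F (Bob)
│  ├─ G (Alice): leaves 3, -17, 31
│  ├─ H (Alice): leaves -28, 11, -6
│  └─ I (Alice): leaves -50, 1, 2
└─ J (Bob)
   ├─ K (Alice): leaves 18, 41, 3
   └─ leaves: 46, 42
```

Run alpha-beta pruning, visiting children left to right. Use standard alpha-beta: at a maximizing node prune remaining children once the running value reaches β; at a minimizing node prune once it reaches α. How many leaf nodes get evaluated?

19

C [α=-∞,β=+∞]: v=15
D [α=-∞,β=15]: v=46 after child 2 ≥ β → β-cutoff, skip 1
E [α=-∞,β=15]: v=15
B [α=-∞,β=+∞]: v=15
G [α=15,β=+∞]: v=31
H [α=15,β=31]: v=11
F [α=15,β=+∞]: v=11 after child 2 ≤ α → α-cutoff, skip 1
K [α=15,β=+∞]: v=41
J [α=15,β=+∞]: v=41
Root [α=-∞,β=+∞]: v=41
Leaves evaluated: 19 of 23.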